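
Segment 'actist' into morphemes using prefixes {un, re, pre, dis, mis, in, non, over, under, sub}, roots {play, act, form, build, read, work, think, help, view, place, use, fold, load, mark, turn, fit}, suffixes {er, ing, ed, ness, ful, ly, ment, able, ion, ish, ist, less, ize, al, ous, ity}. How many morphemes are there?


Segmenting 'actist' against the inventory:
  'act' -> root (morpheme 1)
  'ist' -> suffix (morpheme 2)
Total morphemes: 2

2


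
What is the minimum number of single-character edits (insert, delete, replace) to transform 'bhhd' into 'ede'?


Building DP table for s1='bhhd' (len 4) and s2='ede' (len 3):
       e  d  e
    0  1  2  3
  b 1  1  2  3
  h 2  2  2  3
  h 3  3  3  3
  d 4  4  3  4
Edit distance = dp[4][3] = 4

4


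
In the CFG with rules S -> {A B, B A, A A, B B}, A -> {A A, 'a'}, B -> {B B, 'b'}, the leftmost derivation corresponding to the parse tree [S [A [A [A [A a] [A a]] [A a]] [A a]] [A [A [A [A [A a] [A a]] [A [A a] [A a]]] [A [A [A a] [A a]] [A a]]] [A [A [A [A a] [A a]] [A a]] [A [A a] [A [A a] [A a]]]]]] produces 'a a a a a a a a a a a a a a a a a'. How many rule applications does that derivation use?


Every bracketed nonterminal node [X ...] in the tree is produced by exactly one rule application.
Reading the tree off as a leftmost derivation:
  Step 1: S  =>  A A   (applied S -> A A)
  Step 2: A A  =>  A A A   (applied A -> A A)
  Step 3: A A A  =>  A A A A   (applied A -> A A)
  Step 4: A A A A  =>  A A A A A   (applied A -> A A)
  Step 5: A A A A A  =>  a A A A A   (applied A -> a)
  Step 6: a A A A A  =>  a a A A A   (applied A -> a)
  Step 7: a a A A A  =>  a a a A A   (applied A -> a)
  Step 8: a a a A A  =>  a a a a A   (applied A -> a)
  Step 9: a a a a A  =>  a a a a A A   (applied A -> A A)
  Step 10: a a a a A A  =>  a a a a A A A   (applied A -> A A)
  Step 11: a a a a A A A  =>  a a a a A A A A   (applied A -> A A)
  Step 12: a a a a A A A A  =>  a a a a A A A A A   (applied A -> A A)
  Step 13: a a a a A A A A A  =>  a a a a a A A A A   (applied A -> a)
  Step 14: a a a a a A A A A  =>  a a a a a a A A A   (applied A -> a)
  Step 15: a a a a a a A A A  =>  a a a a a a A A A A   (applied A -> A A)
  Step 16: a a a a a a A A A A  =>  a a a a a a a A A A   (applied A -> a)
  Step 17: a a a a a a a A A A  =>  a a a a a a a a A A   (applied A -> a)
  Step 18: a a a a a a a a A A  =>  a a a a a a a a A A A   (applied A -> A A)
  Step 19: a a a a a a a a A A A  =>  a a a a a a a a A A A A   (applied A -> A A)
  Step 20: a a a a a a a a A A A A  =>  a a a a a a a a a A A A   (applied A -> a)
  Step 21: a a a a a a a a a A A A  =>  a a a a a a a a a a A A   (applied A -> a)
  Step 22: a a a a a a a a a a A A  =>  a a a a a a a a a a a A   (applied A -> a)
  Step 23: a a a a a a a a a a a A  =>  a a a a a a a a a a a A A   (applied A -> A A)
  Step 24: a a a a a a a a a a a A A  =>  a a a a a a a a a a a A A A   (applied A -> A A)
  Step 25: a a a a a a a a a a a A A A  =>  a a a a a a a a a a a A A A A   (applied A -> A A)
  Step 26: a a a a a a a a a a a A A A A  =>  a a a a a a a a a a a a A A A   (applied A -> a)
  Step 27: a a a a a a a a a a a a A A A  =>  a a a a a a a a a a a a a A A   (applied A -> a)
  Step 28: a a a a a a a a a a a a a A A  =>  a a a a a a a a a a a a a a A   (applied A -> a)
  Step 29: a a a a a a a a a a a a a a A  =>  a a a a a a a a a a a a a a A A   (applied A -> A A)
  Step 30: a a a a a a a a a a a a a a A A  =>  a a a a a a a a a a a a a a a A   (applied A -> a)
  Step 31: a a a a a a a a a a a a a a a A  =>  a a a a a a a a a a a a a a a A A   (applied A -> A A)
  Step 32: a a a a a a a a a a a a a a a A A  =>  a a a a a a a a a a a a a a a a A   (applied A -> a)
  Step 33: a a a a a a a a a a a a a a a a A  =>  a a a a a a a a a a a a a a a a a   (applied A -> a)
Final yield: a a a a a a a a a a a a a a a a a
Total rewrite steps: 33

33


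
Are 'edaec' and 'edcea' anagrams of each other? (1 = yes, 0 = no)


Sort characters of 'edaec': 'acdee'
Sort characters of 'edcea': 'acdee'
Sorted forms match -> they ARE anagrams
Result: 1

1


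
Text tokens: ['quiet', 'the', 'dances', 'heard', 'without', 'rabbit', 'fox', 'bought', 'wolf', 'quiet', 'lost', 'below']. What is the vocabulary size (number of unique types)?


Listing all tokens and tracking unique types:
  Token 1: 'quiet' -> NEW (unique so far: 1)
  Token 2: 'the' -> NEW (unique so far: 2)
  Token 3: 'dances' -> NEW (unique so far: 3)
  Token 4: 'heard' -> NEW (unique so far: 4)
  Token 5: 'without' -> NEW (unique so far: 5)
  Token 6: 'rabbit' -> NEW (unique so far: 6)
  Token 7: 'fox' -> NEW (unique so far: 7)
  Token 8: 'bought' -> NEW (unique so far: 8)
  Token 9: 'wolf' -> NEW (unique so far: 9)
  Token 10: 'quiet' -> duplicate (unique so far: 9)
  Token 11: 'lost' -> NEW (unique so far: 10)
  Token 12: 'below' -> NEW (unique so far: 11)
Unique types: ('below', 'bought', 'dances', 'fox', 'heard', 'lost', 'quiet', 'rabbit', 'the', 'without', 'wolf')
Vocabulary size: 11

11


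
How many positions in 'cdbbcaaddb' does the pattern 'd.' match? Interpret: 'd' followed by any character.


Pattern: d. means 'd' followed by any character.
Scanning 'cdbbcaaddb' position-by-position:
  Pos 0: window 'cd' -> no
  Pos 1: window 'db' -> MATCH
  Pos 2: window 'bb' -> no
  Pos 3: window 'bc' -> no
  Pos 4: window 'ca' -> no
  Pos 5: window 'aa' -> no
  Pos 6: window 'ad' -> no
  Pos 7: window 'dd' -> MATCH
  Pos 8: window 'db' -> MATCH
  Pos 9: window 'b' -> no
Total matches: 3

3


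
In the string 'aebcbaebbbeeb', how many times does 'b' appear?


Scanning 'aebcbaebbbeeb' for 'b':
  Position 2: 'b' -> MATCH (count: 1)
  Position 4: 'b' -> MATCH (count: 2)
  Position 7: 'b' -> MATCH (count: 3)
  Position 8: 'b' -> MATCH (count: 4)
  Position 9: 'b' -> MATCH (count: 5)
  Position 12: 'b' -> MATCH (count: 6)
Total occurrences of 'b': 6

6


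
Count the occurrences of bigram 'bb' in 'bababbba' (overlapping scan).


Scanning 'bababbba' for bigram 'bb':
  Position 0: 'ba' -> no
  Position 1: 'ab' -> no
  Position 2: 'ba' -> no
  Position 3: 'ab' -> no
  Position 4: 'bb' -> MATCH
  Position 5: 'bb' -> MATCH
  Position 6: 'ba' -> no
Total matches: 2

2


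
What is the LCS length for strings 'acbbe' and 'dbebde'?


DP table for LCS of 'acbbe' and 'dbebde':
       d  b  e  b  d  e
    0  0  0  0  0  0  0
  a 0  0  0  0  0  0  0
  c 0  0  0  0  0  0  0
  b 0  0  1  1  1  1  1
  b 0  0  1  1  2  2  2
  e 0  0  1  2  2  2  3
LCS: 'bbe'
LCS length = 3

3


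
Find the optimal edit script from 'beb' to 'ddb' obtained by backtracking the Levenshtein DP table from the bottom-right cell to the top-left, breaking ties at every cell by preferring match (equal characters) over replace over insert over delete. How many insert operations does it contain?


Edit distance = 2. Backtracking from cell (3, 3) with preference match > replace > insert > delete,
then listing the resulting alignment 'beb' -> 'ddb' left to right:
  Step 1: replace b->d
  Step 2: replace e->d
  Step 3: keep 'b'
Total insertions: 0

0


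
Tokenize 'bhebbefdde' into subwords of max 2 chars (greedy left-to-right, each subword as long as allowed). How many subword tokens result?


'bhebbefdde' has 10 characters.
Chunking with max size 2:
  Chunk 1: 'bh' (positions 0-1)
  Chunk 2: 'eb' (positions 2-3)
  Chunk 3: 'be' (positions 4-5)
  Chunk 4: 'fd' (positions 6-7)
  Chunk 5: 'de' (positions 8-9)
Total chunks: ceil(10 / 2) = 5

5


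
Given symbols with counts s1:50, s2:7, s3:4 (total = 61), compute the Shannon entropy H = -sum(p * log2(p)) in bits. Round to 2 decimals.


Computing entropy H = -sum(p_i * log2(p_i)):
  s1: p = 50/61 = 0.8197, -p*log2(p) = 0.2351
  s2: p = 7/61 = 0.1148, -p*log2(p) = 0.3584
  s3: p = 4/61 = 0.0656, -p*log2(p) = 0.2578
H = sum of terms = 0.8513
Rounded to 2 decimals: 0.85

0.85


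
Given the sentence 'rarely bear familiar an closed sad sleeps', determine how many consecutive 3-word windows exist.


Word trigrams from [7] words:
  Trigram 1: (rarely bear familiar)
  Trigram 2: (bear familiar an)
  Trigram 3: (familiar an closed)
  Trigram 4: (an closed sad)
  Trigram 5: (closed sad sleeps)
Total word trigrams: 7 - 2 = 5

5


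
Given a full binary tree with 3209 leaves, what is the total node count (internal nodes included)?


Leaf nodes (terminals): 3209
Internal nodes = n - 1 = 3209 - 1 = 3208
Total = leaves + internal = 3209 + 3208 = 6417

6417


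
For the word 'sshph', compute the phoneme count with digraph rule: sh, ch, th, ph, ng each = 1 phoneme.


Parsing 'sshph' greedily, digraphs first:
  's' -> consonant phoneme (phonemes so far: 1)
  'sh' -> digraph (1 consonant phoneme) (phonemes so far: 2)
  'ph' -> digraph (1 consonant phoneme) (phonemes so far: 3)
Total phonemes: 3

3


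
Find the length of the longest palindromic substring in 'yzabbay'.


Scanning 'yzabbay' for palindromic substrings.
Substring at positions 2-5: 'abba'.
Check: reverse('abba') = 'abba' -> palindrome confirmed.
Neighbouring characters ('z' / 'y') break symmetry, so it cannot extend further.
No longer palindromic substring exists; longest length = 4

4


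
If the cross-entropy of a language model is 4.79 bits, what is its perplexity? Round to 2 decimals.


Perplexity formula: PP = 2^H
H = 4.79
PP = 2^4.79
Decompose: 2^4.79 = 2^4 * 2^0.79
2^4 = 16, 2^0.79 ~ 1.7290745
PP ~ 16 * 1.7290745 = 27.6651920
Rounded to 2 decimals: 27.67

27.67


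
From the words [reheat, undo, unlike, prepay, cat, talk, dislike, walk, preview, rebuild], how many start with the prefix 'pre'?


Checking each word for prefix 'pre':
  'reheat' -> no (count: 0)
  'undo' -> no (count: 0)
  'unlike' -> no (count: 0)
  'prepay' -> YES, starts with 'pre' (count: 1)
  'cat' -> no (count: 1)
  'talk' -> no (count: 1)
  'dislike' -> no (count: 1)
  'walk' -> no (count: 1)
  'preview' -> YES, starts with 'pre' (count: 2)
  'rebuild' -> no (count: 2)
Total with prefix 'pre': 2

2


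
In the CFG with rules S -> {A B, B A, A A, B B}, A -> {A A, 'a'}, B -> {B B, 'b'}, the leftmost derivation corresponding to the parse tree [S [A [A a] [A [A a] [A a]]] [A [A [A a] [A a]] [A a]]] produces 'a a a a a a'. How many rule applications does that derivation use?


Every bracketed nonterminal node [X ...] in the tree is produced by exactly one rule application.
Reading the tree off as a leftmost derivation:
  Step 1: S  =>  A A   (applied S -> A A)
  Step 2: A A  =>  A A A   (applied A -> A A)
  Step 3: A A A  =>  a A A   (applied A -> a)
  Step 4: a A A  =>  a A A A   (applied A -> A A)
  Step 5: a A A A  =>  a a A A   (applied A -> a)
  Step 6: a a A A  =>  a a a A   (applied A -> a)
  Step 7: a a a A  =>  a a a A A   (applied A -> A A)
  Step 8: a a a A A  =>  a a a A A A   (applied A -> A A)
  Step 9: a a a A A A  =>  a a a a A A   (applied A -> a)
  Step 10: a a a a A A  =>  a a a a a A   (applied A -> a)
  Step 11: a a a a a A  =>  a a a a a a   (applied A -> a)
Final yield: a a a a a a
Total rewrite steps: 11

11


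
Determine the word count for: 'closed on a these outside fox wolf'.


Counting words by splitting on spaces:
  Word 1: 'closed'
  Word 2: 'on'
  Word 3: 'a'
  Word 4: 'these'
  Word 5: 'outside'
  Word 6: 'fox'
  Word 7: 'wolf'
Total words: 7

7


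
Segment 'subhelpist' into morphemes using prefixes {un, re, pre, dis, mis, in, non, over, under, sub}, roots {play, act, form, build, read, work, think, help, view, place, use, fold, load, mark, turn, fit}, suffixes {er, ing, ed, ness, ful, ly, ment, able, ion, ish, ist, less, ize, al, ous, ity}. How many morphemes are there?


Segmenting 'subhelpist' against the inventory:
  'sub' -> prefix (morpheme 1)
  'help' -> root (morpheme 2)
  'ist' -> suffix (morpheme 3)
Total morphemes: 3

3


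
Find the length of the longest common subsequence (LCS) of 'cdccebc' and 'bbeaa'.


DP table for LCS of 'cdccebc' and 'bbeaa':
       b  b  e  a  a
    0  0  0  0  0  0
  c 0  0  0  0  0  0
  d 0  0  0  0  0  0
  c 0  0  0  0  0  0
  c 0  0  0  0  0  0
  e 0  0  0  1  1  1
  b 0  1  1  1  1  1
  c 0  1  1  1  1  1
LCS: 'e'
LCS length = 1

1


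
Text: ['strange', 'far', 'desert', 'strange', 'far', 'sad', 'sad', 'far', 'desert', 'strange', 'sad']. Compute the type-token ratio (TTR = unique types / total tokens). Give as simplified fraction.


Tokens: 11
Unique types: ('desert', 'far', 'sad', 'strange') = 4
TTR = 4/11
Already in lowest terms.

4/11


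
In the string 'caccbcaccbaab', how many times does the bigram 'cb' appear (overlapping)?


Scanning 'caccbcaccbaab' for bigram 'cb':
  Position 0: 'ca' -> no
  Position 1: 'ac' -> no
  Position 2: 'cc' -> no
  Position 3: 'cb' -> MATCH
  Position 4: 'bc' -> no
  Position 5: 'ca' -> no
  Position 6: 'ac' -> no
  Position 7: 'cc' -> no
  Position 8: 'cb' -> MATCH
  Position 9: 'ba' -> no
  Position 10: 'aa' -> no
  Position 11: 'ab' -> no
Total matches: 2

2


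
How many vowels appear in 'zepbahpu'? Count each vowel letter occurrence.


Scanning each character of 'zepbahpu':
  Position 1: 'z' -> consonant (running count: 0)
  Position 2: 'e' -> vowel (running count: 1)
  Position 3: 'p' -> consonant (running count: 1)
  Position 4: 'b' -> consonant (running count: 1)
  Position 5: 'a' -> vowel (running count: 2)
  Position 6: 'h' -> consonant (running count: 2)
  Position 7: 'p' -> consonant (running count: 2)
  Position 8: 'u' -> vowel (running count: 3)
Total vowels: 3

3


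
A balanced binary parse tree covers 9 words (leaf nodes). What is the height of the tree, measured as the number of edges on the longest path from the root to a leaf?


In a balanced binary tree with n leaves the deepest leaf is ceil(log2(n)) edges below the root.
log2(9) = 3.1699
ceil(3.1699) = 4
height (edges) = 4

4


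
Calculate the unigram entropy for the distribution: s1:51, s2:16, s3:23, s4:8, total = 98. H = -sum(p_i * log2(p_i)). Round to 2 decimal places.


Computing entropy H = -sum(p_i * log2(p_i)):
  s1: p = 51/98 = 0.5204, -p*log2(p) = 0.4904
  s2: p = 16/98 = 0.1633, -p*log2(p) = 0.4269
  s3: p = 23/98 = 0.2347, -p*log2(p) = 0.4908
  s4: p = 8/98 = 0.0816, -p*log2(p) = 0.2951
H = sum of terms = 1.7032
Rounded to 2 decimals: 1.70

1.70


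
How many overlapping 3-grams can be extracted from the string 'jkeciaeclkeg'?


String 'jkeciaeclkeg' has length L = 12.
Number of overlapping n-grams = L - n + 1
Substituting: 12 - 3 + 1 = 10

10


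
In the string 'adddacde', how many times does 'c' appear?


Scanning 'adddacde' for 'c':
  Position 5: 'c' -> MATCH (count: 1)
Total occurrences of 'c': 1

1


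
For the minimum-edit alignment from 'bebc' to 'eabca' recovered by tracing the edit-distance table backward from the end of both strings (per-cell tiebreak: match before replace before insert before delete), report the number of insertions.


Edit distance = 3. Backtracking from cell (4, 5) with preference match > replace > insert > delete,
then listing the resulting alignment 'bebc' -> 'eabca' left to right:
  Step 1: replace b->e
  Step 2: replace e->a
  Step 3: keep 'b'
  Step 4: keep 'c'
  Step 5: insert 'a' [insertion #1]
Total insertions: 1

1


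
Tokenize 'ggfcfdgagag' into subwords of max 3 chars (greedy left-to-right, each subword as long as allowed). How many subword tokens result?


'ggfcfdgagag' has 11 characters.
Chunking with max size 3:
  Chunk 1: 'ggf' (positions 0-2)
  Chunk 2: 'cfd' (positions 3-5)
  Chunk 3: 'gag' (positions 6-8)
  Chunk 4: 'ag' (positions 9-10)
Total chunks: ceil(11 / 3) = 4

4


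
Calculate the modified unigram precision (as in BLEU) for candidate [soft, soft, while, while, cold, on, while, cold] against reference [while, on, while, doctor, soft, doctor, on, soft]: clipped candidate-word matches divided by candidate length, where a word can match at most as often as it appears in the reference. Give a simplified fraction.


Reference word counts: {'doctor': 2, 'on': 2, 'soft': 2, 'while': 2}
Checking each candidate word (with clipping):
  'soft' -> in reference (ref count 2, used 1/2) -> match (matches: 1)
  'soft' -> in reference (ref count 2, used 2/2) -> match (matches: 2)
  'while' -> in reference (ref count 2, used 1/2) -> match (matches: 3)
  'while' -> in reference (ref count 2, used 2/2) -> match (matches: 4)
  'cold' -> not in reference -> no match (matches: 4)
  'on' -> in reference (ref count 2, used 1/2) -> match (matches: 5)
  'while' -> ref count 2 already used up (2/2) -> clipped, no match (matches: 5)
  'cold' -> not in reference -> no match (matches: 5)
Clipped matches: 5, Candidate length: 8
Precision = 5/8

5/8


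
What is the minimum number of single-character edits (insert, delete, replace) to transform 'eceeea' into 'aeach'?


Building DP table for s1='eceeea' (len 6) and s2='aeach' (len 5):
       a  e  a  c  h
    0  1  2  3  4  5
  e 1  1  1  2  3  4
  c 2  2  2  2  2  3
  e 3  3  2  3  3  3
  e 4  4  3  3  4  4
  e 5  5  4  4  4  5
  a 6  5  5  4  5  5
Edit distance = dp[6][5] = 5

5


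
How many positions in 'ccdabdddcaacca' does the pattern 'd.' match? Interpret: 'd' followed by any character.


Pattern: d. means 'd' followed by any character.
Scanning 'ccdabdddcaacca' position-by-position:
  Pos 0: window 'cc' -> no
  Pos 1: window 'cd' -> no
  Pos 2: window 'da' -> MATCH
  Pos 3: window 'ab' -> no
  Pos 4: window 'bd' -> no
  Pos 5: window 'dd' -> MATCH
  Pos 6: window 'dd' -> MATCH
  Pos 7: window 'dc' -> MATCH
  Pos 8: window 'ca' -> no
  Pos 9: window 'aa' -> no
  Pos 10: window 'ac' -> no
  Pos 11: window 'cc' -> no
  Pos 12: window 'ca' -> no
  Pos 13: window 'a' -> no
Total matches: 4

4


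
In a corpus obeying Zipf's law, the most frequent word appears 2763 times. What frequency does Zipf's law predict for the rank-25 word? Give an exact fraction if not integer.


Zipf's law: freq(rank) = f1 / rank
f1 = 2763, rank = 25
freq = 2763 / 25
GCD(2763, 25) = 1
Simplified: 2763/25

2763/25


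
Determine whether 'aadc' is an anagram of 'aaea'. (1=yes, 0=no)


Sort characters of 'aadc': 'aacd'
Sort characters of 'aaea': 'aaae'
Sorted forms differ -> they are NOT anagrams
Result: 0

0


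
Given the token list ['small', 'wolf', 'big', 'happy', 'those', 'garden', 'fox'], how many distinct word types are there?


Listing all tokens and tracking unique types:
  Token 1: 'small' -> NEW (unique so far: 1)
  Token 2: 'wolf' -> NEW (unique so far: 2)
  Token 3: 'big' -> NEW (unique so far: 3)
  Token 4: 'happy' -> NEW (unique so far: 4)
  Token 5: 'those' -> NEW (unique so far: 5)
  Token 6: 'garden' -> NEW (unique so far: 6)
  Token 7: 'fox' -> NEW (unique so far: 7)
Unique types: ('big', 'fox', 'garden', 'happy', 'small', 'those', 'wolf')
Vocabulary size: 7

7


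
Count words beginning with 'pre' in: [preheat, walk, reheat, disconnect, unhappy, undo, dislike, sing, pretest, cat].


Checking each word for prefix 'pre':
  'preheat' -> YES, starts with 'pre' (count: 1)
  'walk' -> no (count: 1)
  'reheat' -> no (count: 1)
  'disconnect' -> no (count: 1)
  'unhappy' -> no (count: 1)
  'undo' -> no (count: 1)
  'dislike' -> no (count: 1)
  'sing' -> no (count: 1)
  'pretest' -> YES, starts with 'pre' (count: 2)
  'cat' -> no (count: 2)
Total with prefix 'pre': 2

2


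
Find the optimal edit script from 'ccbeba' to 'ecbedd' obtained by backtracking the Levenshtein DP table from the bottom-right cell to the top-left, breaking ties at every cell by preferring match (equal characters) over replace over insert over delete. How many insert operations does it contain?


Edit distance = 3. Backtracking from cell (6, 6) with preference match > replace > insert > delete,
then listing the resulting alignment 'ccbeba' -> 'ecbedd' left to right:
  Step 1: replace c->e
  Step 2: keep 'c'
  Step 3: keep 'b'
  Step 4: keep 'e'
  Step 5: replace b->d
  Step 6: replace a->d
Total insertions: 0

0


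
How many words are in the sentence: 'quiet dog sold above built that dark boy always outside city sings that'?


Counting words by splitting on spaces:
  Word 1: 'quiet'
  Word 2: 'dog'
  Word 3: 'sold'
  Word 4: 'above'
  Word 5: 'built'
  Word 6: 'that'
  Word 7: 'dark'
  Word 8: 'boy'
  Word 9: 'always'
  Word 10: 'outside'
  Word 11: 'city'
  Word 12: 'sings'
  Word 13: 'that'
Total words: 13

13


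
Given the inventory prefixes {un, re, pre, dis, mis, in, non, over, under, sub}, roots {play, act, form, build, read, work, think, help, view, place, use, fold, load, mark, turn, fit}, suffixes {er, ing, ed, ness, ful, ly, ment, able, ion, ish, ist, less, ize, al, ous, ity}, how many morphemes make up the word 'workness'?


Segmenting 'workness' against the inventory:
  'work' -> root (morpheme 1)
  'ness' -> suffix (morpheme 2)
Total morphemes: 2

2


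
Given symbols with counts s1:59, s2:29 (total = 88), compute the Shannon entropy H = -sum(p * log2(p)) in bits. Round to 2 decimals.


Computing entropy H = -sum(p_i * log2(p_i)):
  s1: p = 59/88 = 0.6705, -p*log2(p) = 0.3867
  s2: p = 29/88 = 0.3295, -p*log2(p) = 0.5278
H = sum of terms = 0.9145
Rounded to 2 decimals: 0.91

0.91


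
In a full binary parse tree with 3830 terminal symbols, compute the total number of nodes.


Leaf nodes (terminals): 3830
Internal nodes = n - 1 = 3830 - 1 = 3829
Total = leaves + internal = 3830 + 3829 = 7659

7659


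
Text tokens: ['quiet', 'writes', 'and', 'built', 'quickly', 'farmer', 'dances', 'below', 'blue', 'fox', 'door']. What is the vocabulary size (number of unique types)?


Listing all tokens and tracking unique types:
  Token 1: 'quiet' -> NEW (unique so far: 1)
  Token 2: 'writes' -> NEW (unique so far: 2)
  Token 3: 'and' -> NEW (unique so far: 3)
  Token 4: 'built' -> NEW (unique so far: 4)
  Token 5: 'quickly' -> NEW (unique so far: 5)
  Token 6: 'farmer' -> NEW (unique so far: 6)
  Token 7: 'dances' -> NEW (unique so far: 7)
  Token 8: 'below' -> NEW (unique so far: 8)
  Token 9: 'blue' -> NEW (unique so far: 9)
  Token 10: 'fox' -> NEW (unique so far: 10)
  Token 11: 'door' -> NEW (unique so far: 11)
Unique types: ('and', 'below', 'blue', 'built', 'dances', 'door', 'farmer', 'fox', 'quickly', 'quiet', 'writes')
Vocabulary size: 11

11


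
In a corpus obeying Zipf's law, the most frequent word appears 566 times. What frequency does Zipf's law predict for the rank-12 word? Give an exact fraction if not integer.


Zipf's law: freq(rank) = f1 / rank
f1 = 566, rank = 12
freq = 566 / 12
GCD(566, 12) = 2
Simplified: 283/6

283/6


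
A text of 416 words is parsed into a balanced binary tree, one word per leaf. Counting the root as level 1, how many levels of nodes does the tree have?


In a balanced binary tree with n leaves the deepest leaf is ceil(log2(n)) edges below the root,
so counting node levels inclusive of root and leaves gives ceil(log2(n)) + 1 levels.
log2(416) = 8.7004
ceil(8.7004) = 9
levels = 9 + 1 = 10

10


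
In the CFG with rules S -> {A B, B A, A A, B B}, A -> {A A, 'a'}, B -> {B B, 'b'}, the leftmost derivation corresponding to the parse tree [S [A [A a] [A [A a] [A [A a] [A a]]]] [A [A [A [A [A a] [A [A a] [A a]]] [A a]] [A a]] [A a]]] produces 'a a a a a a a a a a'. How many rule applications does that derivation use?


Every bracketed nonterminal node [X ...] in the tree is produced by exactly one rule application.
Reading the tree off as a leftmost derivation:
  Step 1: S  =>  A A   (applied S -> A A)
  Step 2: A A  =>  A A A   (applied A -> A A)
  Step 3: A A A  =>  a A A   (applied A -> a)
  Step 4: a A A  =>  a A A A   (applied A -> A A)
  Step 5: a A A A  =>  a a A A   (applied A -> a)
  Step 6: a a A A  =>  a a A A A   (applied A -> A A)
  Step 7: a a A A A  =>  a a a A A   (applied A -> a)
  Step 8: a a a A A  =>  a a a a A   (applied A -> a)
  Step 9: a a a a A  =>  a a a a A A   (applied A -> A A)
  Step 10: a a a a A A  =>  a a a a A A A   (applied A -> A A)
  Step 11: a a a a A A A  =>  a a a a A A A A   (applied A -> A A)
  Step 12: a a a a A A A A  =>  a a a a A A A A A   (applied A -> A A)
  Step 13: a a a a A A A A A  =>  a a a a a A A A A   (applied A -> a)
  Step 14: a a a a a A A A A  =>  a a a a a A A A A A   (applied A -> A A)
  Step 15: a a a a a A A A A A  =>  a a a a a a A A A A   (applied A -> a)
  Step 16: a a a a a a A A A A  =>  a a a a a a a A A A   (applied A -> a)
  Step 17: a a a a a a a A A A  =>  a a a a a a a a A A   (applied A -> a)
  Step 18: a a a a a a a a A A  =>  a a a a a a a a a A   (applied A -> a)
  Step 19: a a a a a a a a a A  =>  a a a a a a a a a a   (applied A -> a)
Final yield: a a a a a a a a a a
Total rewrite steps: 19

19


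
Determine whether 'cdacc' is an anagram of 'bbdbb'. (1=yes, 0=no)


Sort characters of 'cdacc': 'acccd'
Sort characters of 'bbdbb': 'bbbbd'
Sorted forms differ -> they are NOT anagrams
Result: 0

0


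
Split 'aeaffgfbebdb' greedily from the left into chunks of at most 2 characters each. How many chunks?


'aeaffgfbebdb' has 12 characters.
Chunking with max size 2:
  Chunk 1: 'ae' (positions 0-1)
  Chunk 2: 'af' (positions 2-3)
  Chunk 3: 'fg' (positions 4-5)
  Chunk 4: 'fb' (positions 6-7)
  Chunk 5: 'eb' (positions 8-9)
  Chunk 6: 'db' (positions 10-11)
Total chunks: ceil(12 / 2) = 6

6


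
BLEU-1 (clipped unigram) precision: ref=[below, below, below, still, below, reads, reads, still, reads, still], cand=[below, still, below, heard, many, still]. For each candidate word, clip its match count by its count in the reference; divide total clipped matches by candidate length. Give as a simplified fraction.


Reference word counts: {'below': 4, 'reads': 3, 'still': 3}
Checking each candidate word (with clipping):
  'below' -> in reference (ref count 4, used 1/4) -> match (matches: 1)
  'still' -> in reference (ref count 3, used 1/3) -> match (matches: 2)
  'below' -> in reference (ref count 4, used 2/4) -> match (matches: 3)
  'heard' -> not in reference -> no match (matches: 3)
  'many' -> not in reference -> no match (matches: 3)
  'still' -> in reference (ref count 3, used 2/3) -> match (matches: 4)
Clipped matches: 4, Candidate length: 6
Precision = 4/6 = 2/3

2/3


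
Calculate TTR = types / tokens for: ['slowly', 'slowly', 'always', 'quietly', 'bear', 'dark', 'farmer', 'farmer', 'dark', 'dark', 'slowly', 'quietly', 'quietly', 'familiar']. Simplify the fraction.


Tokens: 14
Unique types: ('always', 'bear', 'dark', 'familiar', 'farmer', 'quietly', 'slowly') = 7
TTR = 7/14
Simplify: divide both by 7 -> 1/2
TTR = 1/2

1/2


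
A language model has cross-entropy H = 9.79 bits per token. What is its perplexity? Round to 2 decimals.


Perplexity formula: PP = 2^H
H = 9.79
PP = 2^9.79
Decompose: 2^9.79 = 2^9 * 2^0.79
2^9 = 512, 2^0.79 ~ 1.7290745
PP ~ 512 * 1.7290745 = 885.2861440
Rounded to 2 decimals: 885.29

885.29


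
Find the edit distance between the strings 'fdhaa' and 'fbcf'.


Building DP table for s1='fdhaa' (len 5) and s2='fbcf' (len 4):
       f  b  c  f
    0  1  2  3  4
  f 1  0  1  2  3
  d 2  1  1  2  3
  h 3  2  2  2  3
  a 4  3  3  3  3
  a 5  4  4  4  4
Edit distance = dp[5][4] = 4

4


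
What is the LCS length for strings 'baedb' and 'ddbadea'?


DP table for LCS of 'baedb' and 'ddbadea':
       d  d  b  a  d  e  a
    0  0  0  0  0  0  0  0
  b 0  0  0  1  1  1  1  1
  a 0  0  0  1  2  2  2  2
  e 0  0  0  1  2  2  3  3
  d 0  1  1  1  2  3  3  3
  b 0  1  1  2  2  3  3  3
LCS: 'bae'
LCS length = 3

3


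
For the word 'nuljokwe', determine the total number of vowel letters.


Scanning each character of 'nuljokwe':
  Position 1: 'n' -> consonant (running count: 0)
  Position 2: 'u' -> vowel (running count: 1)
  Position 3: 'l' -> consonant (running count: 1)
  Position 4: 'j' -> consonant (running count: 1)
  Position 5: 'o' -> vowel (running count: 2)
  Position 6: 'k' -> consonant (running count: 2)
  Position 7: 'w' -> consonant (running count: 2)
  Position 8: 'e' -> vowel (running count: 3)
Total vowels: 3

3


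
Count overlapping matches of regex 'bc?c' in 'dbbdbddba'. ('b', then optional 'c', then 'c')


Pattern: bc?c means 'b', then optional 'c', then 'c'.
Scanning 'dbbdbddba' position-by-position:
  Pos 0: window 'dbb' -> no
  Pos 1: window 'bbd' -> no
  Pos 2: window 'bdb' -> no
  Pos 3: window 'dbd' -> no
  Pos 4: window 'bdd' -> no
  Pos 5: window 'ddb' -> no
  Pos 6: window 'dba' -> no
  Pos 7: window 'ba' -> no
  Pos 8: window 'a' -> no
Total matches: 0

0


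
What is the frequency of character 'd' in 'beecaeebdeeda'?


Scanning 'beecaeebdeeda' for 'd':
  Position 8: 'd' -> MATCH (count: 1)
  Position 11: 'd' -> MATCH (count: 2)
Total occurrences of 'd': 2

2


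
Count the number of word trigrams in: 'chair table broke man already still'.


Word trigrams from [6] words:
  Trigram 1: (chair table broke)
  Trigram 2: (table broke man)
  Trigram 3: (broke man already)
  Trigram 4: (man already still)
Total word trigrams: 6 - 2 = 4

4


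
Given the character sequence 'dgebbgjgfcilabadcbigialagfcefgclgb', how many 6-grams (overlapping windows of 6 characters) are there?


String 'dgebbgjgfcilabadcbigialagfcefgclgb' has length L = 34.
Number of overlapping n-grams = L - n + 1
Substituting: 34 - 6 + 1 = 29

29


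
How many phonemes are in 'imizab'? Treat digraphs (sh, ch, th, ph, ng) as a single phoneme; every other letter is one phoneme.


Parsing 'imizab' greedily, digraphs first:
  'i' -> vowel phoneme (phonemes so far: 1)
  'm' -> consonant phoneme (phonemes so far: 2)
  'i' -> vowel phoneme (phonemes so far: 3)
  'z' -> consonant phoneme (phonemes so far: 4)
  'a' -> vowel phoneme (phonemes so far: 5)
  'b' -> consonant phoneme (phonemes so far: 6)
Total phonemes: 6

6


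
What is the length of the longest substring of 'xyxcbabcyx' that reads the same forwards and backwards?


Scanning 'xyxcbabcyx' for palindromic substrings.
Substring at positions 3-7: 'cbabc'.
Check: reverse('cbabc') = 'cbabc' -> palindrome confirmed.
Neighbouring characters ('x' / 'y') break symmetry, so it cannot extend further.
No longer palindromic substring exists; longest length = 5

5


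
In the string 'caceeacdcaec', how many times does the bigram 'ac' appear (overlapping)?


Scanning 'caceeacdcaec' for bigram 'ac':
  Position 0: 'ca' -> no
  Position 1: 'ac' -> MATCH
  Position 2: 'ce' -> no
  Position 3: 'ee' -> no
  Position 4: 'ea' -> no
  Position 5: 'ac' -> MATCH
  Position 6: 'cd' -> no
  Position 7: 'dc' -> no
  Position 8: 'ca' -> no
  Position 9: 'ae' -> no
  Position 10: 'ec' -> no
Total matches: 2

2


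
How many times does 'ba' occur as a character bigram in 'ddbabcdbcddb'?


Scanning 'ddbabcdbcddb' for bigram 'ba':
  Position 0: 'dd' -> no
  Position 1: 'db' -> no
  Position 2: 'ba' -> MATCH
  Position 3: 'ab' -> no
  Position 4: 'bc' -> no
  Position 5: 'cd' -> no
  Position 6: 'db' -> no
  Position 7: 'bc' -> no
  Position 8: 'cd' -> no
  Position 9: 'dd' -> no
  Position 10: 'db' -> no
Total matches: 1

1


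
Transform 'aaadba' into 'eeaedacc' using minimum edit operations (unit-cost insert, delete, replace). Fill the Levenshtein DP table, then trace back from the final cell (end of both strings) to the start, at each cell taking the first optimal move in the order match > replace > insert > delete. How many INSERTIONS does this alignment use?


Edit distance = 6. Backtracking from cell (6, 8) with preference match > replace > insert > delete,
then listing the resulting alignment 'aaadba' -> 'eeaedacc' left to right:
  Step 1: insert 'e' [insertion #1]
  Step 2: replace a->e
  Step 3: keep 'a'
  Step 4: replace a->e
  Step 5: keep 'd'
  Step 6: insert 'a' [insertion #2]
  Step 7: replace b->c
  Step 8: replace a->c
Total insertions: 2

2


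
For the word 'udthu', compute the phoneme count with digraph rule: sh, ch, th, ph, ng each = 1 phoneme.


Parsing 'udthu' greedily, digraphs first:
  'u' -> vowel phoneme (phonemes so far: 1)
  'd' -> consonant phoneme (phonemes so far: 2)
  'th' -> digraph (1 consonant phoneme) (phonemes so far: 3)
  'u' -> vowel phoneme (phonemes so far: 4)
Total phonemes: 4

4


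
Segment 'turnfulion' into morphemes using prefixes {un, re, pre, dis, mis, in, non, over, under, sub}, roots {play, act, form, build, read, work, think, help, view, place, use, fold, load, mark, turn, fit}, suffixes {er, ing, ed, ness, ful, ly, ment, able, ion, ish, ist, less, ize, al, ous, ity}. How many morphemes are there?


Segmenting 'turnfulion' against the inventory:
  'turn' -> root (morpheme 1)
  'ful' -> suffix (morpheme 2)
  'ion' -> suffix (morpheme 3)
Total morphemes: 3

3


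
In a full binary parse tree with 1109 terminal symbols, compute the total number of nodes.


Leaf nodes (terminals): 1109
Internal nodes = n - 1 = 1109 - 1 = 1108
Total = leaves + internal = 1109 + 1108 = 2217

2217


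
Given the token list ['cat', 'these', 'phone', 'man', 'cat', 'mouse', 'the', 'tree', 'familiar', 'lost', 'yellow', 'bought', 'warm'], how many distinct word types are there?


Listing all tokens and tracking unique types:
  Token 1: 'cat' -> NEW (unique so far: 1)
  Token 2: 'these' -> NEW (unique so far: 2)
  Token 3: 'phone' -> NEW (unique so far: 3)
  Token 4: 'man' -> NEW (unique so far: 4)
  Token 5: 'cat' -> duplicate (unique so far: 4)
  Token 6: 'mouse' -> NEW (unique so far: 5)
  Token 7: 'the' -> NEW (unique so far: 6)
  Token 8: 'tree' -> NEW (unique so far: 7)
  Token 9: 'familiar' -> NEW (unique so far: 8)
  Token 10: 'lost' -> NEW (unique so far: 9)
  Token 11: 'yellow' -> NEW (unique so far: 10)
  Token 12: 'bought' -> NEW (unique so far: 11)
  Token 13: 'warm' -> NEW (unique so far: 12)
Unique types: ('bought', 'cat', 'familiar', 'lost', 'man', 'mouse', 'phone', 'the', 'these', 'tree', 'warm', 'yellow')
Vocabulary size: 12

12


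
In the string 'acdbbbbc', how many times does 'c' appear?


Scanning 'acdbbbbc' for 'c':
  Position 1: 'c' -> MATCH (count: 1)
  Position 7: 'c' -> MATCH (count: 2)
Total occurrences of 'c': 2

2


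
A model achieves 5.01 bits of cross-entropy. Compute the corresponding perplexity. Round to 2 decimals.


Perplexity formula: PP = 2^H
H = 5.01
PP = 2^5.01
Decompose: 2^5.01 = 2^5 * 2^0.01
2^5 = 32, 2^0.01 ~ 1.0069556
PP ~ 32 * 1.0069556 = 32.2225792
Rounded to 2 decimals: 32.22

32.22


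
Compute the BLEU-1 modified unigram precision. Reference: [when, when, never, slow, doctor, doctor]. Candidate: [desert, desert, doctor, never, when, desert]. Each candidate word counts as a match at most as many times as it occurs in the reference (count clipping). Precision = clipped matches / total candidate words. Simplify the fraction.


Reference word counts: {'doctor': 2, 'never': 1, 'slow': 1, 'when': 2}
Checking each candidate word (with clipping):
  'desert' -> not in reference -> no match (matches: 0)
  'desert' -> not in reference -> no match (matches: 0)
  'doctor' -> in reference (ref count 2, used 1/2) -> match (matches: 1)
  'never' -> in reference (ref count 1, used 1/1) -> match (matches: 2)
  'when' -> in reference (ref count 2, used 1/2) -> match (matches: 3)
  'desert' -> not in reference -> no match (matches: 3)
Clipped matches: 3, Candidate length: 6
Precision = 3/6 = 1/2

1/2


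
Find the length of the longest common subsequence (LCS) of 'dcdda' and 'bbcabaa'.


DP table for LCS of 'dcdda' and 'bbcabaa':
       b  b  c  a  b  a  a
    0  0  0  0  0  0  0  0
  d 0  0  0  0  0  0  0  0
  c 0  0  0  1  1  1  1  1
  d 0  0  0  1  1  1  1  1
  d 0  0  0  1  1  1  1  1
  a 0  0  0  1  2  2  2  2
LCS: 'ca'
LCS length = 2

2


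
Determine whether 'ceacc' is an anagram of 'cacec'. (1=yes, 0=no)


Sort characters of 'ceacc': 'accce'
Sort characters of 'cacec': 'accce'
Sorted forms match -> they ARE anagrams
Result: 1

1


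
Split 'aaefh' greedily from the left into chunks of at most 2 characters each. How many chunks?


'aaefh' has 5 characters.
Chunking with max size 2:
  Chunk 1: 'aa' (positions 0-1)
  Chunk 2: 'ef' (positions 2-3)
  Chunk 3: 'h' (positions 4-4)
Total chunks: ceil(5 / 2) = 3

3


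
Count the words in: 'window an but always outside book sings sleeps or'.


Counting words by splitting on spaces:
  Word 1: 'window'
  Word 2: 'an'
  Word 3: 'but'
  Word 4: 'always'
  Word 5: 'outside'
  Word 6: 'book'
  Word 7: 'sings'
  Word 8: 'sleeps'
  Word 9: 'or'
Total words: 9

9


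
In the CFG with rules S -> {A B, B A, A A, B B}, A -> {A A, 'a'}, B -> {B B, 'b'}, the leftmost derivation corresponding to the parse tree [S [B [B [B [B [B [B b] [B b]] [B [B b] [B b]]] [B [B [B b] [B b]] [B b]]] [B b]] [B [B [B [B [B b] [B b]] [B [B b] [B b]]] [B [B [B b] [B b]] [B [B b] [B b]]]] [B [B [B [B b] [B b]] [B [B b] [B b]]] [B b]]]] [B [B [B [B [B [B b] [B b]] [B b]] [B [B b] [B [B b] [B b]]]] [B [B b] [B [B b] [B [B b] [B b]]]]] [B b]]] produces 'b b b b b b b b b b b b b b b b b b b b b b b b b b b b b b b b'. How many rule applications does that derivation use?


Every bracketed nonterminal node [X ...] in the tree is produced by exactly one rule application.
Reading the tree off as a leftmost derivation:
  Step 1: S  =>  B B   (applied S -> B B)
  Step 2: B B  =>  B B B   (applied B -> B B)
  Step 3: B B B  =>  B B B B   (applied B -> B B)
  Step 4: B B B B  =>  B B B B B   (applied B -> B B)
  Step 5: B B B B B  =>  B B B B B B   (applied B -> B B)
  Step 6: B B B B B B  =>  B B B B B B B   (applied B -> B B)
  Step 7: B B B B B B B  =>  b B B B B B B   (applied B -> b)
  Step 8: b B B B B B B  =>  b b B B B B B   (applied B -> b)
  Step 9: b b B B B B B  =>  b b B B B B B B   (applied B -> B B)
  Step 10: b b B B B B B B  =>  b b b B B B B B   (applied B -> b)
  Step 11: b b b B B B B B  =>  b b b b B B B B   (applied B -> b)
  Step 12: b b b b B B B B  =>  b b b b B B B B B   (applied B -> B B)
  Step 13: b b b b B B B B B  =>  b b b b B B B B B B   (applied B -> B B)
  Step 14: b b b b B B B B B B  =>  b b b b b B B B B B   (applied B -> b)
  Step 15: b b b b b B B B B B  =>  b b b b b b B B B B   (applied B -> b)
  Step 16: b b b b b b B B B B  =>  b b b b b b b B B B   (applied B -> b)
  Step 17: b b b b b b b B B B  =>  b b b b b b b b B B   (applied B -> b)
  Step 18: b b b b b b b b B B  =>  b b b b b b b b B B B   (applied B -> B B)
  Step 19: b b b b b b b b B B B  =>  b b b b b b b b B B B B   (applied B -> B B)
  Step 20: b b b b b b b b B B B B  =>  b b b b b b b b B B B B B   (applied B -> B B)
  Step 21: b b b b b b b b B B B B B  =>  b b b b b b b b B B B B B B   (applied B -> B B)
  Step 22: b b b b b b b b B B B B B B  =>  b b b b b b b b b B B B B B   (applied B -> b)
  Step 23: b b b b b b b b b B B B B B  =>  b b b b b b b b b b B B B B   (applied B -> b)
  Step 24: b b b b b b b b b b B B B B  =>  b b b b b b b b b b B B B B B   (applied B -> B B)
  Step 25: b b b b b b b b b b B B B B B  =>  b b b b b b b b b b b B B B B   (applied B -> b)
  Step 26: b b b b b b b b b b b B B B B  =>  b b b b b b b b b b b b B B B   (applied B -> b)
  Step 27: b b b b b b b b b b b b B B B  =>  b b b b b b b b b b b b B B B B   (applied B -> B B)
  Step 28: b b b b b b b b b b b b B B B B  =>  b b b b b b b b b b b b B B B B B   (applied B -> B B)
  Step 29: b b b b b b b b b b b b B B B B B  =>  b b b b b b b b b b b b b B B B B   (applied B -> b)
  Step 30: b b b b b b b b b b b b b B B B B  =>  b b b b b b b b b b b b b b B B B   (applied B -> b)
  Step 31: b b b b b b b b b b b b b b B B B  =>  b b b b b b b b b b b b b b B B B B   (applied B -> B B)
  Step 32: b b b b b b b b b b b b b b B B B B  =>  b b b b b b b b b b b b b b b B B B   (applied B -> b)
  Step 33: b b b b b b b b b b b b b b b B B B  =>  b b b b b b b b b b b b b b b b B B   (applied B -> b)
  Step 34: b b b b b b b b b b b b b b b b B B  =>  b b b b b b b b b b b b b b b b B B B   (applied B -> B B)
  Step 35: b b b b b b b b b b b b b b b b B B B  =>  b b b b b b b b b b b b b b b b B B B B   (applied B -> B B)
  Step 36: b b b b b b b b b b b b b b b b B B B B  =>  b b b b b b b b b b b b b b b b B B B B B   (applied B -> B B)
  Step 37: b b b b b b b b b b b b b b b b B B B B B  =>  b b b b b b b b b b b b b b b b b B B B B   (applied B -> b)
  Step 38: b b b b b b b b b b b b b b b b b B B B B  =>  b b b b b b b b b b b b b b b b b b B B B   (applied B -> b)
  Step 39: b b b b b b b b b b b b b b b b b b B B B  =>  b b b b b b b b b b b b b b b b b b B B B B   (applied B -> B B)
  Step 40: b b b b b b b b b b b b b b b b b b B B B B  =>  b b b b b b b b b b b b b b b b b b b B B B   (applied B -> b)
  Step 41: b b b b b b b b b b b b b b b b b b b B B B  =>  b b b b b b b b b b b b b b b b b b b b B B   (applied B -> b)
  Step 42: b b b b b b b b b b b b b b b b b b b b B B  =>  b b b b b b b b b b b b b b b b b b b b b B   (applied B -> b)
  Step 43: b b b b b b b b b b b b b b b b b b b b b B  =>  b b b b b b b b b b b b b b b b b b b b b B B   (applied B -> B B)
  Step 44: b b b b b b b b b b b b b b b b b b b b b B B  =>  b b b b b b b b b b b b b b b b b b b b b B B B   (applied B -> B B)
  Step 45: b b b b b b b b b b b b b b b b b b b b b B B B  =>  b b b b b b b b b b b b b b b b b b b b b B B B B   (applied B -> B B)
  Step 46: b b b b b b b b b b b b b b b b b b b b b B B B B  =>  b b b b b b b b b b b b b b b b b b b b b B B B B B   (applied B -> B B)
  Step 47: b b b b b b b b b b b b b b b b b b b b b B B B B B  =>  b b b b b b b b b b b b b b b b b b b b b B B B B B B   (applied B -> B B)
  Step 48: b b b b b b b b b b b b b b b b b b b b b B B B B B B  =>  b b b b b b b b b b b b b b b b b b b b b b B B B B B   (applied B -> b)
  Step 49: b b b b b b b b b b b b b b b b b b b b b b B B B B B  =>  b b b b b b b b b b b b b b b b b b b b b b b B B B B   (applied B -> b)
  Step 50: b b b b b b b b b b b b b b b b b b b b b b b B B B B  =>  b b b b b b b b b b b b b b b b b b b b b b b b B B B   (applied B -> b)
  Step 51: b b b b b b b b b b b b b b b b b b b b b b b b B B B  =>  b b b b b b b b b b b b b b b b b b b b b b b b B B B B   (applied B -> B B)
  Step 52: b b b b b b b b b b b b b b b b b b b b b b b b B B B B  =>  b b b b b b b b b b b b b b b b b b b b b b b b b B B B   (applied B -> b)
  Step 53: b b b b b b b b b b b b b b b b b b b b b b b b b B B B  =>  b b b b b b b b b b b b b b b b b b b b b b b b b B B B B   (applied B -> B B)
  Step 54: b b b b b b b b b b b b b b b b b b b b b b b b b B B B B  =>  b b b b b b b b b b b b b b b b b b b b b b b b b b B B B   (applied B -> b)
  Step 55: b b b b b b b b b b b b b b b b b b b b b b b b b b B B B  =>  b b b b b b b b b b b b b b b b b b b b b b b b b b b B B   (applied B -> b)
  Step 56: b b b b b b b b b b b b b b b b b b b b b b b b b b b B B  =>  b b b b b b b b b b b b b b b b b b b b b b b b b b b B B B   (applied B -> B B)
  Step 57: b b b b b b b b b b b b b b b b b b b b b b b b b b b B B B  =>  b b b b b b b b b b b b b b b b b b b b b b b b b b b b B B   (applied B -> b)
  Step 58: b b b b b b b b b b b b b b b b b b b b b b b b b b b b B B  =>  b b b b b b b b b b b b b b b b b b b b b b b b b b b b B B B   (applied B -> B B)
  Step 59: b b b b b b b b b b b b b b b b b b b b b b b b b b b b B B B  =>  b b b b b b b b b b b b b b b b b b b b b b b b b b b b b B B   (applied B -> b)
  Step 60: b b b b b b b b b b b b b b b b b b b b b b b b b b b b b B B  =>  b b b b b b b b b b b b b b b b b b b b b b b b b b b b b B B B   (applied B -> B B)
  Step 61: b b b b b b b b b b b b b b b b b b b b b b b b b b b b b B B B  =>  b b b b b b b b b b b b b b b b b b b b b b b b b b b b b b B B   (applied B -> b)
  Step 62: b b b b b b b b b b b b b b b b b b b b b b b b b b b b b b B B  =>  b b b b b b b b b b b b b b b b b b b b b b b b b b b b b b b B   (applied B -> b)
  Step 63: b b b b b b b b b b b b b b b b b b b b b b b b b b b b b b b B  =>  b b b b b b b b b b b b b b b b b b b b b b b b b b b b b b b b   (applied B -> b)
Final yield: b b b b b b b b b b b b b b b b b b b b b b b b b b b b b b b b
Total rewrite steps: 63

63
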